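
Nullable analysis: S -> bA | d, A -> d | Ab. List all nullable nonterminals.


A nonterminal is nullable iff some alternative derives ε (directly, or every symbol in it is nullable)
Nullable: {}


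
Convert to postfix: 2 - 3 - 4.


Left to right (same or higher precedence on left)
Postfix: 2 3 - 4 -


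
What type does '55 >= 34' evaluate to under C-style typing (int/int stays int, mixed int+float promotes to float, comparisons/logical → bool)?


Operand types: int >= int
Rule: comparison yields bool
Result type: bool


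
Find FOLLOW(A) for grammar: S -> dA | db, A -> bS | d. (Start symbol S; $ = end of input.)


$ ∈ FOLLOW(S). For each A -> αBβ: add FIRST(β)\{ε} to FOLLOW(B); if β nullable, add FOLLOW(A).
FOLLOW(A) = {$}


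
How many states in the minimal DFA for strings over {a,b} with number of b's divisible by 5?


Track (count of b) mod 5: states 0..4, accept at 0
Minimal DFA: 5 states


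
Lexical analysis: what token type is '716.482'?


Pattern: digits with a decimal point
Type: FLOAT_LITERAL


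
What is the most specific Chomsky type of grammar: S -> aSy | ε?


Single nonterminal LHS, but a^n y^n is not regular
Classification: Type 2 (Context-Free)


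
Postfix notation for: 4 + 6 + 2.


Left to right (same or higher precedence on left)
Postfix: 4 6 + 2 +


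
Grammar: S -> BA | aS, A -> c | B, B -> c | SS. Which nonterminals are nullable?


A nonterminal is nullable iff some alternative derives ε (directly, or every symbol in it is nullable)
Nullable: {}


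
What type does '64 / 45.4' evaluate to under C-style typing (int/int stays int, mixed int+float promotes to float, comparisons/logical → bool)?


Operand types: int / float
Rule: mixed int/float promotes to float; int/int stays int
Result type: float


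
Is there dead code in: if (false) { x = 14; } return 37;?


condition is constant false, so the whole block is unreachable
Dead: 'if (false) { x = 14; }'


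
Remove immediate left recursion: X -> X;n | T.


Left-recursive alternatives: X;n; non-recursive: T
Introduce X': X -> TX', X' -> ;nX' | ε


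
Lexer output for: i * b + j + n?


Scan left to right, longest-match per lexeme
Tokens: ID(i), OP(*), ID(b), OP(+), ID(j), OP(+), ID(n)


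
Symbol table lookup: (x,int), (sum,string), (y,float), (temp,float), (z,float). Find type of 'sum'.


Lookup 'sum' → type string


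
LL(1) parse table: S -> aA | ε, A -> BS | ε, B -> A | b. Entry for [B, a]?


For [B, a]: 'a' ∈ FIRST(A)
Entry: B -> A


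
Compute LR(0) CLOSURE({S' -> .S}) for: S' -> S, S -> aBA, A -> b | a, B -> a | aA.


Start: S' -> .S
For each item with dot before a nonterminal B, add B -> .γ for every B-production
Closure: [S' -> .S, S -> .aBA]


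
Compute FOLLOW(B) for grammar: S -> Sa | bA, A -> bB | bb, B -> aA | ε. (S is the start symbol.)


$ ∈ FOLLOW(S). For each A -> αBβ: add FIRST(β)\{ε} to FOLLOW(B); if β nullable, add FOLLOW(A).
FOLLOW(B) = {$, a}


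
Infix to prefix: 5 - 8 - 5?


left-to-right (same/higher precedence on left): tree is (- (- 5 8) 5)
Prefix: - - 5 8 5


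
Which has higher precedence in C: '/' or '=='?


'/' is multiplicative (level 10); '==' is equality (level 6)
Higher level binds tighter
'/' has higher precedence than '=='


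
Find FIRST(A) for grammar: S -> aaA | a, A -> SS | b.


Per alternative of A: FIRST(SS) = {a}; FIRST(b) = {b}
FIRST(A) = {a, b}


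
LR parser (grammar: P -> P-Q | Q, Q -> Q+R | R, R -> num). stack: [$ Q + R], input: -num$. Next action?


handle 'Q+R' on top
Action: reduce (Q -> Q+R)


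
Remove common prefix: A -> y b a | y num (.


Common prefix: 'y'
Factored: A -> y A', A' -> b a | num (


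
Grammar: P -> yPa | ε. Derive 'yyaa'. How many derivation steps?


Derivation: P => yPa => yyPaa => yyaa
Steps: 3


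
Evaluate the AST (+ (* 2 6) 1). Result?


Evaluate inner: (* 2 6) = 12
Evaluate root: (+ 12 1) = 13
Result: 13


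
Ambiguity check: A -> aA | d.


right-linear, alternatives start with distinct terminals 'a' vs 'd': unique leftmost derivation
Unambiguous


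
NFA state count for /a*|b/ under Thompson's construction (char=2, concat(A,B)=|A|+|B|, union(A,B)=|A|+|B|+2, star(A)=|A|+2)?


Syntax tree has 2 char leaf(s), 1 union(s), 1 star(s)
chars contribute 2×2 = 4; each union adds +2; each star adds +2
Total: 4 + 2 + 2 = 8 states


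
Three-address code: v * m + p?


Break into single-operator statements:
t1 = v * m
t2 = t1 + p


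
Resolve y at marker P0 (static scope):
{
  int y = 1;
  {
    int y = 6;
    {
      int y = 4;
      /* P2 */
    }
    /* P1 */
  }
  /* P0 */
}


y declared in the same block as P0
y = 1


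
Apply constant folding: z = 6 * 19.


6 * 19 = 114 at compile time
Optimized: z = 114


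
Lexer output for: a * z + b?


Scan left to right, longest-match per lexeme
Tokens: ID(a), OP(*), ID(z), OP(+), ID(b)


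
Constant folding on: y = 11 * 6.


11 * 6 = 66 at compile time
Optimized: y = 66


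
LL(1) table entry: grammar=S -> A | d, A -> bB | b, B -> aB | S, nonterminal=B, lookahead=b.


For [B, b]: 'b' ∈ FIRST(S)
Entry: B -> S


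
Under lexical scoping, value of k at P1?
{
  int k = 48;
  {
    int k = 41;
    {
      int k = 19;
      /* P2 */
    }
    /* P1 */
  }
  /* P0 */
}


k declared in the same block as P1
k = 41


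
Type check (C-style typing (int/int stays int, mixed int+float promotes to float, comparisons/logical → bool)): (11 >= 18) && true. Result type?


Operand types: bool && bool
Rule: logical operators take bool operands and yield bool
Result type: bool


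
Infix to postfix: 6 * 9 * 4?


Left to right (same or higher precedence on left)
Postfix: 6 9 * 4 *


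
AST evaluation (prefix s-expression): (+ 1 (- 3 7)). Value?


Evaluate inner: (- 3 7) = -4
Evaluate root: (+ 1 -4) = -3
Result: -3


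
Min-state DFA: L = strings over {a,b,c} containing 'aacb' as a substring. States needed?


KMP-style automaton: 4 progress states + 1 absorbing accept = 5
Minimal DFA: 5 states


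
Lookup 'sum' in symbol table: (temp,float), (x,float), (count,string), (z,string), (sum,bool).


Lookup 'sum' → type bool


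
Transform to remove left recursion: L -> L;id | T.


Left-recursive alternatives: L;id; non-recursive: T
Introduce L': L -> TL', L' -> ;idL' | ε


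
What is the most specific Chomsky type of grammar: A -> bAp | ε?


Single nonterminal LHS, but b^n p^n is not regular
Classification: Type 2 (Context-Free)


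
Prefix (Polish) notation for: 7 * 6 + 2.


left-to-right (same/higher precedence on left): tree is (+ (* 7 6) 2)
Prefix: + * 7 6 2


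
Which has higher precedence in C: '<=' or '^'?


'<=' is relational (level 7); '^' is bitwise XOR (level 4)
Higher level binds tighter
'<=' has higher precedence than '^'


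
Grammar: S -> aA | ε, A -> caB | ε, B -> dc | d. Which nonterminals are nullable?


A nonterminal is nullable iff some alternative derives ε (directly, or every symbol in it is nullable)
Nullable: {A, S}


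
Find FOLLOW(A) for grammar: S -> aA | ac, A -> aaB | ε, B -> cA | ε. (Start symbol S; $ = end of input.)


$ ∈ FOLLOW(S). For each A -> αBβ: add FIRST(β)\{ε} to FOLLOW(B); if β nullable, add FOLLOW(A).
FOLLOW(A) = {$}


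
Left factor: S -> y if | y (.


Common prefix: 'y'
Factored: S -> y S', S' -> if | (


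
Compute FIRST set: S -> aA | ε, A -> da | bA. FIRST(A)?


Per alternative of A: FIRST(da) = {d}; FIRST(bA) = {b}
FIRST(A) = {b, d}


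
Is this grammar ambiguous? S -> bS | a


right-linear, alternatives start with distinct terminals 'b' vs 'a': unique leftmost derivation
Unambiguous


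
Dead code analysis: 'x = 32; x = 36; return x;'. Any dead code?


first assignment to x is overwritten before any read
Dead: 'x = 32'


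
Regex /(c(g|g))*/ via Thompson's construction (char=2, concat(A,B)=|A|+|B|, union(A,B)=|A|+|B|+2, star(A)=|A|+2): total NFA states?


Syntax tree has 3 char leaf(s), 1 union(s), 1 star(s)
chars contribute 3×2 = 6; each union adds +2; each star adds +2
Total: 6 + 2 + 2 = 10 states


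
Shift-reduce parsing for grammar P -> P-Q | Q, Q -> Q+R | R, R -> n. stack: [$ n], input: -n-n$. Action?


'n' on top is the handle for R -> n
Action: reduce (R -> n)


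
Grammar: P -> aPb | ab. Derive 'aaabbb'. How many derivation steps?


Derivation: P => aPb => aaPbb => aaabbb
Steps: 3


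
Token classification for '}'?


Pattern: delimiter/punctuation
Type: PUNCTUATION


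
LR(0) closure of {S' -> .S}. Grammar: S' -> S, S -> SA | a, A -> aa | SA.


Start: S' -> .S
For each item with dot before a nonterminal B, add B -> .γ for every B-production
Closure: [S' -> .S, S -> .SA, S -> .a]


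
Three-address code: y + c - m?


Break into single-operator statements:
t1 = y + c
t2 = t1 - m


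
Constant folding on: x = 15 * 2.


15 * 2 = 30 at compile time
Optimized: x = 30


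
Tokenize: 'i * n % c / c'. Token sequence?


Scan left to right, longest-match per lexeme
Tokens: ID(i), OP(*), ID(n), OP(%), ID(c), OP(/), ID(c)


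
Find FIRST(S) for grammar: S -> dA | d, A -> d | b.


Per alternative of S: FIRST(dA) = {d}; FIRST(d) = {d}
FIRST(S) = {d}


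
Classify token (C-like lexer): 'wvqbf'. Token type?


Pattern: letter/underscore followed by alphanumerics, not a keyword
Type: IDENTIFIER


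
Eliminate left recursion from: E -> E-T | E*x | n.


Left-recursive alternatives: E-T, E*x; non-recursive: n
Introduce E': E -> nE', E' -> -TE' | *xE' | ε


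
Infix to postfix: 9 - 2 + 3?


Left to right (same or higher precedence on left)
Postfix: 9 2 - 3 +


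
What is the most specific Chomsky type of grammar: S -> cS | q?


Right-linear: every RHS is a terminal or a terminal followed by one nonterminal
Classification: Type 3 (Regular)


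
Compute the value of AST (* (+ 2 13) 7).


Evaluate inner: (+ 2 13) = 15
Evaluate root: (* 15 7) = 105
Result: 105


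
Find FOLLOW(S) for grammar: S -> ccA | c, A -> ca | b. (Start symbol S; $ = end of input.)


$ ∈ FOLLOW(S). For each A -> αBβ: add FIRST(β)\{ε} to FOLLOW(B); if β nullable, add FOLLOW(A).
FOLLOW(S) = {$}


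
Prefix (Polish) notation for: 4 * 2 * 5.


left-to-right (same/higher precedence on left): tree is (* (* 4 2) 5)
Prefix: * * 4 2 5


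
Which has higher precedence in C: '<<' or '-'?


'-' is additive (level 9); '<<' is shift (level 8)
Higher level binds tighter
'-' has higher precedence than '<<'


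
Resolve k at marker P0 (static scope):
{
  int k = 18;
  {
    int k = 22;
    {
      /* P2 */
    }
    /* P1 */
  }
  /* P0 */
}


k declared in the same block as P0
k = 18


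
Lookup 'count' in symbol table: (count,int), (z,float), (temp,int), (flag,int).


Lookup 'count' → type int


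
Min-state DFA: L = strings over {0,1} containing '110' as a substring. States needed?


KMP-style automaton: 3 progress states + 1 absorbing accept = 4
Minimal DFA: 4 states


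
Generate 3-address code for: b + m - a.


Break into single-operator statements:
t1 = b + m
t2 = t1 - a


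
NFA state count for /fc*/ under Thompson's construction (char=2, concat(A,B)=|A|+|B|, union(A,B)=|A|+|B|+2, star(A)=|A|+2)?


Syntax tree has 2 char leaf(s), 0 union(s), 1 star(s)
chars contribute 2×2 = 4; each union adds +2; each star adds +2
Total: 4 + 0 + 2 = 6 states


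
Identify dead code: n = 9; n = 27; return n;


first assignment to n is overwritten before any read
Dead: 'n = 9'


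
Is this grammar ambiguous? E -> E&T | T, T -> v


precedence layered via separate nonterminal T: deterministic
Unambiguous


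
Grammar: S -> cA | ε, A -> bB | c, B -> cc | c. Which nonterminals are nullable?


A nonterminal is nullable iff some alternative derives ε (directly, or every symbol in it is nullable)
Nullable: {S}


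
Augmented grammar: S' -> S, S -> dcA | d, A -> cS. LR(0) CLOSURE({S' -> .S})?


Start: S' -> .S
For each item with dot before a nonterminal B, add B -> .γ for every B-production
Closure: [S' -> .S, S -> .dcA, S -> .d]


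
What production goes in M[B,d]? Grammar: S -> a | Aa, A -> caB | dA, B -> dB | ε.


For [B, d]: 'd' ∈ FIRST(dB)
Entry: B -> dB


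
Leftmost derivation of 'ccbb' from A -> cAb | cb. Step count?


Derivation: A => cAb => ccbb
Steps: 2


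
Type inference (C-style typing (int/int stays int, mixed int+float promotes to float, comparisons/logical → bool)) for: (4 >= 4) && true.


Operand types: bool && bool
Rule: logical operators take bool operands and yield bool
Result type: bool


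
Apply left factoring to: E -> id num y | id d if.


Common prefix: 'id'
Factored: E -> id E', E' -> num y | d if


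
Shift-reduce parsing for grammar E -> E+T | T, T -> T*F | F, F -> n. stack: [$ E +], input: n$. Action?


no handle ('E+' is not any RHS); shift 'n'
Action: shift


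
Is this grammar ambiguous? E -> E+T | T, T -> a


precedence layered via separate nonterminal T: deterministic
Unambiguous


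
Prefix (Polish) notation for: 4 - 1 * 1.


'*' binds tighter: tree is (- 4 (* 1 1))
Prefix: - 4 * 1 1


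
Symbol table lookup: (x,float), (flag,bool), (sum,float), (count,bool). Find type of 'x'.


Lookup 'x' → type float


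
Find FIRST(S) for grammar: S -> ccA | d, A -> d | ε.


Per alternative of S: FIRST(ccA) = {c}; FIRST(d) = {d}
FIRST(S) = {c, d}


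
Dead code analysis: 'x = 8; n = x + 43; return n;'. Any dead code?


x is read by n's definition; n is returned
No dead code


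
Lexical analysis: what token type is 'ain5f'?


Pattern: letter/underscore followed by alphanumerics, not a keyword
Type: IDENTIFIER


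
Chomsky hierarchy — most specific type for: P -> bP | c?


Right-linear: every RHS is a terminal or a terminal followed by one nonterminal
Classification: Type 3 (Regular)


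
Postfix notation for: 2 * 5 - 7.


Left to right (same or higher precedence on left)
Postfix: 2 5 * 7 -


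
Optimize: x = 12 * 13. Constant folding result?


12 * 13 = 156 at compile time
Optimized: x = 156


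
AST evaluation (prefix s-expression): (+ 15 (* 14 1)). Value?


Evaluate inner: (* 14 1) = 14
Evaluate root: (+ 15 14) = 29
Result: 29


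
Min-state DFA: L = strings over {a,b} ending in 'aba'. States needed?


Track the longest suffix of input matching a prefix of 'aba': 4 classes (prefixes of length 0..3)
Minimal DFA: 4 states


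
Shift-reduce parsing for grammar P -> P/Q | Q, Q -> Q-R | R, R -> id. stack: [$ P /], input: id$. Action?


no handle ('P/' is not any RHS); shift 'id'
Action: shift


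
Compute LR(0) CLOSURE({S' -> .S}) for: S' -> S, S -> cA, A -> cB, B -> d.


Start: S' -> .S
For each item with dot before a nonterminal B, add B -> .γ for every B-production
Closure: [S' -> .S, S -> .cA]


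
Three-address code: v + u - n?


Break into single-operator statements:
t1 = v + u
t2 = t1 - n


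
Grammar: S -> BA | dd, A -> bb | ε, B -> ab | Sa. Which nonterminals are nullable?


A nonterminal is nullable iff some alternative derives ε (directly, or every symbol in it is nullable)
Nullable: {A}


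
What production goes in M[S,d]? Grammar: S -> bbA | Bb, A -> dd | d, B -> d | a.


For [S, d]: 'd' ∈ FIRST(Bb)
Entry: S -> Bb


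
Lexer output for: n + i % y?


Scan left to right, longest-match per lexeme
Tokens: ID(n), OP(+), ID(i), OP(%), ID(y)


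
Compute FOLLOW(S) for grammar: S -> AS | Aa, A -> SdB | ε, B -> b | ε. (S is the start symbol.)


$ ∈ FOLLOW(S). For each A -> αBβ: add FIRST(β)\{ε} to FOLLOW(B); if β nullable, add FOLLOW(A).
FOLLOW(S) = {$, d}


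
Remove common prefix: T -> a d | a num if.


Common prefix: 'a'
Factored: T -> a T', T' -> d | num if


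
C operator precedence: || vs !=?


'!=' is equality (level 6); '||' is logical OR (level 1)
Higher level binds tighter
'!=' has higher precedence than '||'


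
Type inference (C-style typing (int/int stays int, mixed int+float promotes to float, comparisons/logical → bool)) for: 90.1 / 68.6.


Operand types: float / float
Rule: mixed int/float promotes to float; int/int stays int
Result type: float


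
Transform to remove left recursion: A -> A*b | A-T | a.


Left-recursive alternatives: A*b, A-T; non-recursive: a
Introduce A': A -> aA', A' -> *bA' | -TA' | ε


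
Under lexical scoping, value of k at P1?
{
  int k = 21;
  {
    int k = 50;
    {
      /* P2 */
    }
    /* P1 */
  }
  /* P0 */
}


k declared in the same block as P1
k = 50


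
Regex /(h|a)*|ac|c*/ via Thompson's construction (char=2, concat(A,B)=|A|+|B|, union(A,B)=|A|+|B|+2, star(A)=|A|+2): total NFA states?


Syntax tree has 5 char leaf(s), 3 union(s), 2 star(s)
chars contribute 5×2 = 10; each union adds +2; each star adds +2
Total: 10 + 6 + 4 = 20 states


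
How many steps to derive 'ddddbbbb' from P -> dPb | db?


Derivation: P => dPb => ddPbb => dddPbbb => ddddbbbb
Steps: 4


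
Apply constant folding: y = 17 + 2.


17 + 2 = 19 at compile time
Optimized: y = 19


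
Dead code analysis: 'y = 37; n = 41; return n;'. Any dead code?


y is assigned but never read
Dead: 'y = 37'


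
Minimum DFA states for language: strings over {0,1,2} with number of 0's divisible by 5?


Track (count of 0) mod 5: states 0..4, accept at 0
Minimal DFA: 5 states


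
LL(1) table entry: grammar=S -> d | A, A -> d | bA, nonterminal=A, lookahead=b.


For [A, b]: 'b' ∈ FIRST(bA)
Entry: A -> bA


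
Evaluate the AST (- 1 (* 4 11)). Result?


Evaluate inner: (* 4 11) = 44
Evaluate root: (- 1 44) = -43
Result: -43


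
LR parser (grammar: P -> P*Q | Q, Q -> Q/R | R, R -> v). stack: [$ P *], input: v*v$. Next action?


no handle ('P*' is not any RHS); shift 'v'
Action: shift


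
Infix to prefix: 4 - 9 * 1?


'*' binds tighter: tree is (- 4 (* 9 1))
Prefix: - 4 * 9 1


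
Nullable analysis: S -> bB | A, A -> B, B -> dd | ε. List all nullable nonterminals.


A nonterminal is nullable iff some alternative derives ε (directly, or every symbol in it is nullable)
Nullable: {A, B, S}


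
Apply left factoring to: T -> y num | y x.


Common prefix: 'y'
Factored: T -> y T', T' -> num | x


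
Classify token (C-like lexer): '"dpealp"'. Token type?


Pattern: double-quoted sequence
Type: STRING_LITERAL


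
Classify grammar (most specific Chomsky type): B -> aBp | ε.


Single nonterminal LHS, but a^n p^n is not regular
Classification: Type 2 (Context-Free)


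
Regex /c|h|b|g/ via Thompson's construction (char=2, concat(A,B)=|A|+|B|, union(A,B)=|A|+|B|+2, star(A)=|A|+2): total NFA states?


Syntax tree has 4 char leaf(s), 3 union(s), 0 star(s)
chars contribute 4×2 = 8; each union adds +2; each star adds +2
Total: 8 + 6 + 0 = 14 states


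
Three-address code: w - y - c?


Break into single-operator statements:
t1 = w - y
t2 = t1 - c


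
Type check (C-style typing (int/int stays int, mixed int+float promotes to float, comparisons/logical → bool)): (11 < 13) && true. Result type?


Operand types: bool && bool
Rule: logical operators take bool operands and yield bool
Result type: bool


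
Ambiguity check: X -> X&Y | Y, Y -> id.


precedence layered via separate nonterminal Y: deterministic
Unambiguous


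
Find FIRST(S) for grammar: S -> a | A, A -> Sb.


Per alternative of S: FIRST(a) = {a}; FIRST(A) = {a}
FIRST(S) = {a}


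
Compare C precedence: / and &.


'/' is multiplicative (level 10); '&' is bitwise AND (level 5)
Higher level binds tighter
'/' has higher precedence than '&'


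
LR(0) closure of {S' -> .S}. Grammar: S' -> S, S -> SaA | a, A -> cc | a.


Start: S' -> .S
For each item with dot before a nonterminal B, add B -> .γ for every B-production
Closure: [S' -> .S, S -> .SaA, S -> .a]


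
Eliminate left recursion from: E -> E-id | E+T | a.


Left-recursive alternatives: E-id, E+T; non-recursive: a
Introduce E': E -> aE', E' -> -idE' | +TE' | ε


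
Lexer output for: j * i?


Scan left to right, longest-match per lexeme
Tokens: ID(j), OP(*), ID(i)


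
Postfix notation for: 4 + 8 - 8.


Left to right (same or higher precedence on left)
Postfix: 4 8 + 8 -


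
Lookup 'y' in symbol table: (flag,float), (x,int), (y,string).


Lookup 'y' → type string


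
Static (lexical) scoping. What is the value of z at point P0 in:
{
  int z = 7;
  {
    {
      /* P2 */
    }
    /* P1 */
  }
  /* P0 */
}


z declared in the same block as P0
z = 7


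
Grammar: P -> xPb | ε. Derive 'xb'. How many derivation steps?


Derivation: P => xPb => xb
Steps: 2


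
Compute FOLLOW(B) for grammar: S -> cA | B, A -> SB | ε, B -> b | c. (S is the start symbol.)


$ ∈ FOLLOW(S). For each A -> αBβ: add FIRST(β)\{ε} to FOLLOW(B); if β nullable, add FOLLOW(A).
FOLLOW(B) = {$, b, c}


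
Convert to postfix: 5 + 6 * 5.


* has higher precedence, evaluate 6*5 first
Postfix: 5 6 5 * +


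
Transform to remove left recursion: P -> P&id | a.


Left-recursive alternatives: P&id; non-recursive: a
Introduce P': P -> aP', P' -> &idP' | ε


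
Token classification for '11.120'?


Pattern: digits with a decimal point
Type: FLOAT_LITERAL


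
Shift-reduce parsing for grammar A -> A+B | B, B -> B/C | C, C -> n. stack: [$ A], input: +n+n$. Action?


shift '+' to continue A -> A+B
Action: shift


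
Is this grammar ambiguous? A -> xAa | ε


balanced x^n…a^n: each string has a unique parse
Unambiguous


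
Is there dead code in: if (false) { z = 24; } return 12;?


condition is constant false, so the whole block is unreachable
Dead: 'if (false) { z = 24; }'


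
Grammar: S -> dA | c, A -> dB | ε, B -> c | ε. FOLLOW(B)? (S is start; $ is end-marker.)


$ ∈ FOLLOW(S). For each A -> αBβ: add FIRST(β)\{ε} to FOLLOW(B); if β nullable, add FOLLOW(A).
FOLLOW(B) = {$}


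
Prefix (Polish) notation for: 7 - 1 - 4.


left-to-right (same/higher precedence on left): tree is (- (- 7 1) 4)
Prefix: - - 7 1 4


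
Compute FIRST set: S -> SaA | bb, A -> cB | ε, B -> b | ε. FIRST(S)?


Per alternative of S: FIRST(SaA) = {b}; FIRST(bb) = {b}
FIRST(S) = {b}


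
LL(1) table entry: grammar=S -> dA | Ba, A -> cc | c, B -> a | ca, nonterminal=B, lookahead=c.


For [B, c]: 'c' ∈ FIRST(ca)
Entry: B -> ca


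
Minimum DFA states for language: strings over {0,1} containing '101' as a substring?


KMP-style automaton: 3 progress states + 1 absorbing accept = 4
Minimal DFA: 4 states


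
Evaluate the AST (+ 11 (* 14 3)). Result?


Evaluate inner: (* 14 3) = 42
Evaluate root: (+ 11 42) = 53
Result: 53


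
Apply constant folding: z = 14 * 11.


14 * 11 = 154 at compile time
Optimized: z = 154


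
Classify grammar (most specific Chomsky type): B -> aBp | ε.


Single nonterminal LHS, but a^n p^n is not regular
Classification: Type 2 (Context-Free)


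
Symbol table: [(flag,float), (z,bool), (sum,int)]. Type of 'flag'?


Lookup 'flag' → type float


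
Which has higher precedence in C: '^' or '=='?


'==' is equality (level 6); '^' is bitwise XOR (level 4)
Higher level binds tighter
'==' has higher precedence than '^'


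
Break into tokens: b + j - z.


Scan left to right, longest-match per lexeme
Tokens: ID(b), OP(+), ID(j), OP(-), ID(z)


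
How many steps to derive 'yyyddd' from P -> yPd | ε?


Derivation: P => yPd => yyPdd => yyyPddd => yyyddd
Steps: 4


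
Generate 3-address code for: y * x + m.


Break into single-operator statements:
t1 = y * x
t2 = t1 + m


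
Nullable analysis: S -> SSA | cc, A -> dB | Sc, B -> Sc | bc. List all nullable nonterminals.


A nonterminal is nullable iff some alternative derives ε (directly, or every symbol in it is nullable)
Nullable: {}


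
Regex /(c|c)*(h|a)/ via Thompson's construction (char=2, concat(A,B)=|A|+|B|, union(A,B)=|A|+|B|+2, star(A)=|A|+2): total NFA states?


Syntax tree has 4 char leaf(s), 2 union(s), 1 star(s)
chars contribute 4×2 = 8; each union adds +2; each star adds +2
Total: 8 + 4 + 2 = 14 states


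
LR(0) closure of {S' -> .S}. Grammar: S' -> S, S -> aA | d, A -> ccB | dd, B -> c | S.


Start: S' -> .S
For each item with dot before a nonterminal B, add B -> .γ for every B-production
Closure: [S' -> .S, S -> .aA, S -> .d]


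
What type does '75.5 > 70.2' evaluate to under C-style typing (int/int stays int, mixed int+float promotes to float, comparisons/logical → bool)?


Operand types: float > float
Rule: comparison yields bool
Result type: bool


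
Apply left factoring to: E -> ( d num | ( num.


Common prefix: '('
Factored: E -> ( E', E' -> d num | num


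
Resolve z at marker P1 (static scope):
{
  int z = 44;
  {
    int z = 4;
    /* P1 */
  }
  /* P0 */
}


z declared in the same block as P1
z = 4


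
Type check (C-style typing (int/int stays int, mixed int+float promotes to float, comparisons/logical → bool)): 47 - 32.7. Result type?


Operand types: int - float
Rule: mixed int/float promotes to float; int/int stays int
Result type: float


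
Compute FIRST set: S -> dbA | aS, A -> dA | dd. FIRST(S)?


Per alternative of S: FIRST(dbA) = {d}; FIRST(aS) = {a}
FIRST(S) = {a, d}


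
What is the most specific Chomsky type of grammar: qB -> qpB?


LHS has context (more than one symbol) and |LHS| ≤ |RHS|
Classification: Type 1 (Context-Sensitive)


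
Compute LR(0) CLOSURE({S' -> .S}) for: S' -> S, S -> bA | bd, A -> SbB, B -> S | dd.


Start: S' -> .S
For each item with dot before a nonterminal B, add B -> .γ for every B-production
Closure: [S' -> .S, S -> .bA, S -> .bd]


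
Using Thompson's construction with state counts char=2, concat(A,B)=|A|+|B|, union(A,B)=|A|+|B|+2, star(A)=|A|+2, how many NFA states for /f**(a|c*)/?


Syntax tree has 3 char leaf(s), 1 union(s), 3 star(s)
chars contribute 3×2 = 6; each union adds +2; each star adds +2
Total: 6 + 2 + 6 = 14 states


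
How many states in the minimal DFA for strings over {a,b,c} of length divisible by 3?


Track length mod 3: states 0..2, accept at 0
Minimal DFA: 3 states


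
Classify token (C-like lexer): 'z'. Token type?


Pattern: letter/underscore followed by alphanumerics, not a keyword
Type: IDENTIFIER


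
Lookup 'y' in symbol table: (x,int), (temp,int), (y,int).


Lookup 'y' → type int


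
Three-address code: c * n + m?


Break into single-operator statements:
t1 = c * n
t2 = t1 + m


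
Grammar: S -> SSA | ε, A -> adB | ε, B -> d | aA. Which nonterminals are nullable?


A nonterminal is nullable iff some alternative derives ε (directly, or every symbol in it is nullable)
Nullable: {A, S}


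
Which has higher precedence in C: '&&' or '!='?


'!=' is equality (level 6); '&&' is logical AND (level 2)
Higher level binds tighter
'!=' has higher precedence than '&&'


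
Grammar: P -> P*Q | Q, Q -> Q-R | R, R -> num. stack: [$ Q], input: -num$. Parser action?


shift '-' to continue Q -> Q-R
Action: shift


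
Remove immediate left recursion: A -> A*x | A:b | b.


Left-recursive alternatives: A*x, A:b; non-recursive: b
Introduce A': A -> bA', A' -> *xA' | :bA' | ε


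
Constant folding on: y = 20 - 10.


20 - 10 = 10 at compile time
Optimized: y = 10


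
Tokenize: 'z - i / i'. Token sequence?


Scan left to right, longest-match per lexeme
Tokens: ID(z), OP(-), ID(i), OP(/), ID(i)


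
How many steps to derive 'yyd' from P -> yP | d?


Derivation: P => yP => yyP => yyd
Steps: 3


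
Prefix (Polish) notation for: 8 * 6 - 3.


left-to-right (same/higher precedence on left): tree is (- (* 8 6) 3)
Prefix: - * 8 6 3


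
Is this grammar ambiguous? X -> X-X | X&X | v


'v-v&v' has two parse trees (no precedence encoded between - and &)
Ambiguous


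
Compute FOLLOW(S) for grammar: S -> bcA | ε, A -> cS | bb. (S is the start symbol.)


$ ∈ FOLLOW(S). For each A -> αBβ: add FIRST(β)\{ε} to FOLLOW(B); if β nullable, add FOLLOW(A).
FOLLOW(S) = {$}


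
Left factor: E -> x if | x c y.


Common prefix: 'x'
Factored: E -> x E', E' -> if | c y


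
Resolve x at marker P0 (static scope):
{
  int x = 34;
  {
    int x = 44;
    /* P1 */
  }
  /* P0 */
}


x declared in the same block as P0
x = 34


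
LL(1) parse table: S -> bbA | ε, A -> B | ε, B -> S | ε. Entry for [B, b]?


For [B, b]: 'b' ∈ FIRST(S)
Entry: B -> S


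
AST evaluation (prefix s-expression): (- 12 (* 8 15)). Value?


Evaluate inner: (* 8 15) = 120
Evaluate root: (- 12 120) = -108
Result: -108


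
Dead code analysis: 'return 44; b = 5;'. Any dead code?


statement follows a return and is unreachable
Dead: 'b = 5'


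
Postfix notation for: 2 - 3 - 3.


Left to right (same or higher precedence on left)
Postfix: 2 3 - 3 -


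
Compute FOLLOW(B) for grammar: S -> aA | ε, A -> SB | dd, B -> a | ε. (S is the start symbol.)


$ ∈ FOLLOW(S). For each A -> αBβ: add FIRST(β)\{ε} to FOLLOW(B); if β nullable, add FOLLOW(A).
FOLLOW(B) = {$, a}


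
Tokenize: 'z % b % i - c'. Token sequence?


Scan left to right, longest-match per lexeme
Tokens: ID(z), OP(%), ID(b), OP(%), ID(i), OP(-), ID(c)


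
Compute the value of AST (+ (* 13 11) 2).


Evaluate inner: (* 13 11) = 143
Evaluate root: (+ 143 2) = 145
Result: 145


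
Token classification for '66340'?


Pattern: digits only
Type: INTEGER_LITERAL


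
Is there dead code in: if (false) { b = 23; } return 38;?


condition is constant false, so the whole block is unreachable
Dead: 'if (false) { b = 23; }'


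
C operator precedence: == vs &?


'==' is equality (level 6); '&' is bitwise AND (level 5)
Higher level binds tighter
'==' has higher precedence than '&'


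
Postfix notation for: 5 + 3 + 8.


Left to right (same or higher precedence on left)
Postfix: 5 3 + 8 +


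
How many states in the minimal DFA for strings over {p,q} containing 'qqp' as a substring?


KMP-style automaton: 3 progress states + 1 absorbing accept = 4
Minimal DFA: 4 states


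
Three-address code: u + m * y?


Break into single-operator statements:
t1 = m * y
t2 = u + t1


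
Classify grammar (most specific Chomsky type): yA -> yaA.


LHS has context (more than one symbol) and |LHS| ≤ |RHS|
Classification: Type 1 (Context-Sensitive)


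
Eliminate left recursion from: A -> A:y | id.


Left-recursive alternatives: A:y; non-recursive: id
Introduce A': A -> idA', A' -> :yA' | ε


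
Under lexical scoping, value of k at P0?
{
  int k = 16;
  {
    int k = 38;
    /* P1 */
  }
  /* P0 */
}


k declared in the same block as P0
k = 16


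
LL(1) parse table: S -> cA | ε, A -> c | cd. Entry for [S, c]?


For [S, c]: 'c' ∈ FIRST(cA)
Entry: S -> cA


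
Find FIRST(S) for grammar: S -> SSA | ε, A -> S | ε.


Per alternative of S: FIRST(SSA) = {ε}; FIRST(ε) = {ε}
FIRST(S) = {ε}


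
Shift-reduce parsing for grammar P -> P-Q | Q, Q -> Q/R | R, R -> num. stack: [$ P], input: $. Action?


start symbol P on stack, input exhausted
Action: accept


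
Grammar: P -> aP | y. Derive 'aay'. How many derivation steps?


Derivation: P => aP => aaP => aay
Steps: 3


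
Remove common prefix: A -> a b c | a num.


Common prefix: 'a'
Factored: A -> a A', A' -> b c | num


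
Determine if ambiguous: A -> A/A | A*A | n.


'n/n*n' has two parse trees (no precedence encoded between / and *)
Ambiguous


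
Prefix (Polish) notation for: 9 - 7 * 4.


'*' binds tighter: tree is (- 9 (* 7 4))
Prefix: - 9 * 7 4


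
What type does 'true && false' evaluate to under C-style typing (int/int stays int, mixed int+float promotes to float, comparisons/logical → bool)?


Operand types: bool && bool
Rule: logical operators take bool operands and yield bool
Result type: bool


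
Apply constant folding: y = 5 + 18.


5 + 18 = 23 at compile time
Optimized: y = 23


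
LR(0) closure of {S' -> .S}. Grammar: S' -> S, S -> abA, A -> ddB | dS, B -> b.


Start: S' -> .S
For each item with dot before a nonterminal B, add B -> .γ for every B-production
Closure: [S' -> .S, S -> .abA]


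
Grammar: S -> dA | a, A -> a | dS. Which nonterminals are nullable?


A nonterminal is nullable iff some alternative derives ε (directly, or every symbol in it is nullable)
Nullable: {}


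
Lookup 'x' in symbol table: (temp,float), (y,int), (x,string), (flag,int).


Lookup 'x' → type string


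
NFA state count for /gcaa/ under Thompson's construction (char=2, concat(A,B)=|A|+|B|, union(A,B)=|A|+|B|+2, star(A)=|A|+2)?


Syntax tree has 4 char leaf(s), 0 union(s), 0 star(s)
chars contribute 4×2 = 8; each union adds +2; each star adds +2
Total: 8 + 0 + 0 = 8 states


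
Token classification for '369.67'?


Pattern: digits with a decimal point
Type: FLOAT_LITERAL


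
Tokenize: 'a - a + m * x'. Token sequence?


Scan left to right, longest-match per lexeme
Tokens: ID(a), OP(-), ID(a), OP(+), ID(m), OP(*), ID(x)


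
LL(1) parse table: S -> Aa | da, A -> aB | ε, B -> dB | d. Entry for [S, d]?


For [S, d]: 'd' ∈ FIRST(da)
Entry: S -> da


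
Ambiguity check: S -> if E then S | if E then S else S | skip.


dangling else: 'if E then if E then skip else skip' parses two ways
Ambiguous


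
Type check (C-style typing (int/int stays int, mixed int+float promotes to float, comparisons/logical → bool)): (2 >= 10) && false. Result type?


Operand types: bool && bool
Rule: logical operators take bool operands and yield bool
Result type: bool


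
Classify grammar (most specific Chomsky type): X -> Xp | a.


Left-linear: every RHS is a terminal or one nonterminal followed by a terminal
Classification: Type 3 (Regular)


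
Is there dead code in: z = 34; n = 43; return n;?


z is assigned but never read
Dead: 'z = 34'


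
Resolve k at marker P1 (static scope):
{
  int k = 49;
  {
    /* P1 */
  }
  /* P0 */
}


P1's block does not declare k; resolves to the enclosing declaration at depth 0
k = 49


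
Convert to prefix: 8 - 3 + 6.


left-to-right (same/higher precedence on left): tree is (+ (- 8 3) 6)
Prefix: + - 8 3 6


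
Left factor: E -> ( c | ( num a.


Common prefix: '('
Factored: E -> ( E', E' -> c | num a


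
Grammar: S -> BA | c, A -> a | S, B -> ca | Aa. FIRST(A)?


Per alternative of A: FIRST(a) = {a}; FIRST(S) = {a, c}
FIRST(A) = {a, c}


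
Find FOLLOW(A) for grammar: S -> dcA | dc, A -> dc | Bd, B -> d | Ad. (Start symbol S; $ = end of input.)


$ ∈ FOLLOW(S). For each A -> αBβ: add FIRST(β)\{ε} to FOLLOW(B); if β nullable, add FOLLOW(A).
FOLLOW(A) = {$, d}


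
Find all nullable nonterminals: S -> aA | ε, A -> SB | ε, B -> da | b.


A nonterminal is nullable iff some alternative derives ε (directly, or every symbol in it is nullable)
Nullable: {A, S}


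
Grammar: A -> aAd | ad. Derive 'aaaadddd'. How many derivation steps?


Derivation: A => aAd => aaAdd => aaaAddd => aaaadddd
Steps: 4


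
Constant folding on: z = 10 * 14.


10 * 14 = 140 at compile time
Optimized: z = 140


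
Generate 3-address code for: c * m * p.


Break into single-operator statements:
t1 = c * m
t2 = t1 * p


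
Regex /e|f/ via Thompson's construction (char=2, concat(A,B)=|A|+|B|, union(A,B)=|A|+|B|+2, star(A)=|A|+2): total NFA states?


Syntax tree has 2 char leaf(s), 1 union(s), 0 star(s)
chars contribute 2×2 = 4; each union adds +2; each star adds +2
Total: 4 + 2 + 0 = 6 states


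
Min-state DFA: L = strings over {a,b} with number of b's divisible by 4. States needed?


Track (count of b) mod 4: states 0..3, accept at 0
Minimal DFA: 4 states


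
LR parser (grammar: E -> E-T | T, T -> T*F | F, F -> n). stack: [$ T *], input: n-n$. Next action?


no handle; shift 'n'
Action: shift


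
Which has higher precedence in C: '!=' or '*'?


'*' is multiplicative (level 10); '!=' is equality (level 6)
Higher level binds tighter
'*' has higher precedence than '!='


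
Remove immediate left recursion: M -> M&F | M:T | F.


Left-recursive alternatives: M&F, M:T; non-recursive: F
Introduce M': M -> FM', M' -> &FM' | :TM' | ε


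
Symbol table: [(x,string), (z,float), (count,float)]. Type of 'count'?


Lookup 'count' → type float


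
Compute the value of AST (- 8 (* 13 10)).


Evaluate inner: (* 13 10) = 130
Evaluate root: (- 8 130) = -122
Result: -122


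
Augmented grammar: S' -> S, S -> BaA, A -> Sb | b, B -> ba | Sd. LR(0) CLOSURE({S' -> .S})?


Start: S' -> .S
For each item with dot before a nonterminal B, add B -> .γ for every B-production
Closure: [S' -> .S, S -> .BaA, B -> .ba, B -> .Sd]


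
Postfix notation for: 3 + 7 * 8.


* has higher precedence, evaluate 7*8 first
Postfix: 3 7 8 * +


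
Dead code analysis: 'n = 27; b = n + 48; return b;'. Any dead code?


n is read by b's definition; b is returned
No dead code


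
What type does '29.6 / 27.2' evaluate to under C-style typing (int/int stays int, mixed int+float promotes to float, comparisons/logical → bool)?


Operand types: float / float
Rule: mixed int/float promotes to float; int/int stays int
Result type: float


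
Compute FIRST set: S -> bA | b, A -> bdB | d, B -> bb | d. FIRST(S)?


Per alternative of S: FIRST(bA) = {b}; FIRST(b) = {b}
FIRST(S) = {b}


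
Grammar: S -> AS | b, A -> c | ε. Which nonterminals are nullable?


A nonterminal is nullable iff some alternative derives ε (directly, or every symbol in it is nullable)
Nullable: {A}


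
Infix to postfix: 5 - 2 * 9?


* has higher precedence, evaluate 2*9 first
Postfix: 5 2 9 * -


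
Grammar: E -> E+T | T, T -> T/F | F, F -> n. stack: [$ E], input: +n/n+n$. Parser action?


shift '+' to continue E -> E+T
Action: shift


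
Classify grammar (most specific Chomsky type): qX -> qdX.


LHS has context (more than one symbol) and |LHS| ≤ |RHS|
Classification: Type 1 (Context-Sensitive)


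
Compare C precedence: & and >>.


'>>' is shift (level 8); '&' is bitwise AND (level 5)
Higher level binds tighter
'>>' has higher precedence than '&'


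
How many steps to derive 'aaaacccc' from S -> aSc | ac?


Derivation: S => aSc => aaScc => aaaSccc => aaaacccc
Steps: 4


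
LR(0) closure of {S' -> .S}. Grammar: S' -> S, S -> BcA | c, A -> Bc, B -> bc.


Start: S' -> .S
For each item with dot before a nonterminal B, add B -> .γ for every B-production
Closure: [S' -> .S, S -> .BcA, S -> .c, B -> .bc]


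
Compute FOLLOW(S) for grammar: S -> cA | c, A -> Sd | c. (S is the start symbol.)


$ ∈ FOLLOW(S). For each A -> αBβ: add FIRST(β)\{ε} to FOLLOW(B); if β nullable, add FOLLOW(A).
FOLLOW(S) = {$, d}


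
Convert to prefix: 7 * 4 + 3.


left-to-right (same/higher precedence on left): tree is (+ (* 7 4) 3)
Prefix: + * 7 4 3


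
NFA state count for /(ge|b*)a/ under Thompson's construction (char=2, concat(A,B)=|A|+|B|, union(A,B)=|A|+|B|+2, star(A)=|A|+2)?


Syntax tree has 4 char leaf(s), 1 union(s), 1 star(s)
chars contribute 4×2 = 8; each union adds +2; each star adds +2
Total: 8 + 2 + 2 = 12 states
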